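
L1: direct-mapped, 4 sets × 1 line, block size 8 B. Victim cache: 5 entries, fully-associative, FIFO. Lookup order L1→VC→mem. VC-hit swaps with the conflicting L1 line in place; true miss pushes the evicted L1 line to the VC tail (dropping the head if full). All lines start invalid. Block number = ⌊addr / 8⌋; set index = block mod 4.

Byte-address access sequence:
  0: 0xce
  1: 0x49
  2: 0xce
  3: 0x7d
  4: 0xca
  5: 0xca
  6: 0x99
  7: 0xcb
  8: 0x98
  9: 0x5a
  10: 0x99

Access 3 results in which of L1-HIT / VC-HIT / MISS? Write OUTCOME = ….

  [0] addr=0xce blk=25 s=1: MISS | VC []
  [1] addr=0x49 blk=9 s=1: MISS | VC [25]
  [2] addr=0xce blk=25 s=1: VC-HIT | VC [9]
  [3] addr=0x7d blk=15 s=3: MISS | VC [9]
  [4] addr=0xca blk=25 s=1: L1-HIT | VC [9]
  [5] addr=0xca blk=25 s=1: L1-HIT | VC [9]
  [6] addr=0x99 blk=19 s=3: MISS | VC [9, 15]
  [7] addr=0xcb blk=25 s=1: L1-HIT | VC [9, 15]
  [8] addr=0x98 blk=19 s=3: L1-HIT | VC [9, 15]
  [9] addr=0x5a blk=11 s=3: MISS | VC [9, 15, 19]
  [10] addr=0x99 blk=19 s=3: VC-HIT | VC [9, 15, 11]

OUTCOME = MISS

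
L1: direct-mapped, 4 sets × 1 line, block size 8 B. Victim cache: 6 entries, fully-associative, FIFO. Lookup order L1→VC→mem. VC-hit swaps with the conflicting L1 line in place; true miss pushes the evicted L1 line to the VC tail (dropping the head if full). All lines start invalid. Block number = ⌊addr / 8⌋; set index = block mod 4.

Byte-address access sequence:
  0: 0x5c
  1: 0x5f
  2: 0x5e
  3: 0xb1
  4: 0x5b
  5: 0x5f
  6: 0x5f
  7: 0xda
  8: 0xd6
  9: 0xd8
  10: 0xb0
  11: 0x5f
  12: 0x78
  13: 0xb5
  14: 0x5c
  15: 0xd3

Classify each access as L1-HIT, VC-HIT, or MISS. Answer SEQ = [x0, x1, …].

SEQ = [MISS, L1-HIT, L1-HIT, MISS, L1-HIT, L1-HIT, L1-HIT, MISS, MISS, L1-HIT, VC-HIT, VC-HIT, MISS, L1-HIT, VC-HIT, VC-HIT]

#0 0x5c→b11/s3 MISS; vc=[]
#1 0x5f→b11/s3 L1-HIT; vc=[]
#2 0x5e→b11/s3 L1-HIT; vc=[]
#3 0xb1→b22/s2 MISS; vc=[]
#4 0x5b→b11/s3 L1-HIT; vc=[]
#5 0x5f→b11/s3 L1-HIT; vc=[]
#6 0x5f→b11/s3 L1-HIT; vc=[]
#7 0xda→b27/s3 MISS; vc=[11]
#8 0xd6→b26/s2 MISS; vc=[11,22]
#9 0xd8→b27/s3 L1-HIT; vc=[11,22]
#10 0xb0→b22/s2 VC-HIT; vc=[11,26]
#11 0x5f→b11/s3 VC-HIT; vc=[27,26]
#12 0x78→b15/s3 MISS; vc=[27,26,11]
#13 0xb5→b22/s2 L1-HIT; vc=[27,26,11]
#14 0x5c→b11/s3 VC-HIT; vc=[27,26,15]
#15 0xd3→b26/s2 VC-HIT; vc=[27,22,15]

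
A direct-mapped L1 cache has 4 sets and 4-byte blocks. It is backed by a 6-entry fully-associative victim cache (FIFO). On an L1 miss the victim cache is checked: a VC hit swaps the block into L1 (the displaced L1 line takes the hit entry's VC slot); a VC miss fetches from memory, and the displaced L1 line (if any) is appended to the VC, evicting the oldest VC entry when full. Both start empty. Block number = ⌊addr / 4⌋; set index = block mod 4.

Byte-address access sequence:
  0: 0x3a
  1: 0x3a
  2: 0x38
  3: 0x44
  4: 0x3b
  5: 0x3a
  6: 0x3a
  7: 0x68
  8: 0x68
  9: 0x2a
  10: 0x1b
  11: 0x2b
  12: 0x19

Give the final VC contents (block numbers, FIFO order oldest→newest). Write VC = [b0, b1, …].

  [0] addr=0x3a blk=14 s=2: MISS | VC []
  [1] addr=0x3a blk=14 s=2: L1-HIT | VC []
  [2] addr=0x38 blk=14 s=2: L1-HIT | VC []
  [3] addr=0x44 blk=17 s=1: MISS | VC []
  [4] addr=0x3b blk=14 s=2: L1-HIT | VC []
  [5] addr=0x3a blk=14 s=2: L1-HIT | VC []
  [6] addr=0x3a blk=14 s=2: L1-HIT | VC []
  [7] addr=0x68 blk=26 s=2: MISS | VC [14]
  [8] addr=0x68 blk=26 s=2: L1-HIT | VC [14]
  [9] addr=0x2a blk=10 s=2: MISS | VC [14, 26]
  [10] addr=0x1b blk=6 s=2: MISS | VC [14, 26, 10]
  [11] addr=0x2b blk=10 s=2: VC-HIT | VC [14, 26, 6]
  [12] addr=0x19 blk=6 s=2: VC-HIT | VC [14, 26, 10]

VC = [14, 26, 10]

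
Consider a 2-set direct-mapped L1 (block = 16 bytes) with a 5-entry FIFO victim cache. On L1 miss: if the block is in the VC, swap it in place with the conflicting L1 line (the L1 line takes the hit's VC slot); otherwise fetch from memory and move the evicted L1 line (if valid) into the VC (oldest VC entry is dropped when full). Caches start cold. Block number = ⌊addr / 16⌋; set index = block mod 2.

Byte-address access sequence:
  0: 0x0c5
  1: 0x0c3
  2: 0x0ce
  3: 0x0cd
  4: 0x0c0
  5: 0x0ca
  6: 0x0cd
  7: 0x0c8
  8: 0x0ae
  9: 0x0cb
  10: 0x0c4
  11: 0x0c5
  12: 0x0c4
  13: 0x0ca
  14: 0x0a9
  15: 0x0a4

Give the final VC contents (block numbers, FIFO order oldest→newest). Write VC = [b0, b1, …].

  [0] addr=0xc5 blk=12 s=0: MISS | VC []
  [1] addr=0xc3 blk=12 s=0: L1-HIT | VC []
  [2] addr=0xce blk=12 s=0: L1-HIT | VC []
  [3] addr=0xcd blk=12 s=0: L1-HIT | VC []
  [4] addr=0xc0 blk=12 s=0: L1-HIT | VC []
  [5] addr=0xca blk=12 s=0: L1-HIT | VC []
  [6] addr=0xcd blk=12 s=0: L1-HIT | VC []
  [7] addr=0xc8 blk=12 s=0: L1-HIT | VC []
  [8] addr=0xae blk=10 s=0: MISS | VC [12]
  [9] addr=0xcb blk=12 s=0: VC-HIT | VC [10]
  [10] addr=0xc4 blk=12 s=0: L1-HIT | VC [10]
  [11] addr=0xc5 blk=12 s=0: L1-HIT | VC [10]
  [12] addr=0xc4 blk=12 s=0: L1-HIT | VC [10]
  [13] addr=0xca blk=12 s=0: L1-HIT | VC [10]
  [14] addr=0xa9 blk=10 s=0: VC-HIT | VC [12]
  [15] addr=0xa4 blk=10 s=0: L1-HIT | VC [12]

VC = [12]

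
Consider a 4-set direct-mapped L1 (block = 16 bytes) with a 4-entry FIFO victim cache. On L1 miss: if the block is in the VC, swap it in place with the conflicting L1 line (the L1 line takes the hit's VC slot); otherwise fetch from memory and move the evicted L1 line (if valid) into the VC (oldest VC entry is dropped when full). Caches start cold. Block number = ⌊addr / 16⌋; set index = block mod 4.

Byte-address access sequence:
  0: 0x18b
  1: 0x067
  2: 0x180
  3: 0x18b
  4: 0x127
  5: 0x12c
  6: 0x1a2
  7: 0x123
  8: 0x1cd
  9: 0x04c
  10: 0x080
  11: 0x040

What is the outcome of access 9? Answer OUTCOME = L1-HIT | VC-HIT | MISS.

OUTCOME = MISS

0: 0x18b (blk 24, set 0) → MISS  vc=[]
1: 0x67 (blk 6, set 2) → MISS  vc=[]
2: 0x180 (blk 24, set 0) → L1-HIT  vc=[]
3: 0x18b (blk 24, set 0) → L1-HIT  vc=[]
4: 0x127 (blk 18, set 2) → MISS  vc=[6]
5: 0x12c (blk 18, set 2) → L1-HIT  vc=[6]
6: 0x1a2 (blk 26, set 2) → MISS  vc=[6, 18]
7: 0x123 (blk 18, set 2) → VC-HIT  vc=[6, 26]
8: 0x1cd (blk 28, set 0) → MISS  vc=[6, 26, 24]
9: 0x4c (blk 4, set 0) → MISS  vc=[6, 26, 24, 28]
10: 0x80 (blk 8, set 0) → MISS  vc=[26, 24, 28, 4]
11: 0x40 (blk 4, set 0) → VC-HIT  vc=[26, 24, 28, 8]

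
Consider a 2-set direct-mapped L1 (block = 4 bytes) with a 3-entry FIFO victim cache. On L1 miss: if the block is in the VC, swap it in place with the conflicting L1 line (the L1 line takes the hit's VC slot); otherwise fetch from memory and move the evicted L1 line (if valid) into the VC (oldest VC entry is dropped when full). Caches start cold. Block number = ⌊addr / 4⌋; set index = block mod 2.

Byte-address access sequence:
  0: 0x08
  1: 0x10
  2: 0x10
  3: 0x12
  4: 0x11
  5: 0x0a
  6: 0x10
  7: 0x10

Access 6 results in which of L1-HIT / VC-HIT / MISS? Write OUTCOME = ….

OUTCOME = VC-HIT

0: 0x8 (blk 2, set 0) → MISS  vc=[]
1: 0x10 (blk 4, set 0) → MISS  vc=[2]
2: 0x10 (blk 4, set 0) → L1-HIT  vc=[2]
3: 0x12 (blk 4, set 0) → L1-HIT  vc=[2]
4: 0x11 (blk 4, set 0) → L1-HIT  vc=[2]
5: 0xa (blk 2, set 0) → VC-HIT  vc=[4]
6: 0x10 (blk 4, set 0) → VC-HIT  vc=[2]
7: 0x10 (blk 4, set 0) → L1-HIT  vc=[2]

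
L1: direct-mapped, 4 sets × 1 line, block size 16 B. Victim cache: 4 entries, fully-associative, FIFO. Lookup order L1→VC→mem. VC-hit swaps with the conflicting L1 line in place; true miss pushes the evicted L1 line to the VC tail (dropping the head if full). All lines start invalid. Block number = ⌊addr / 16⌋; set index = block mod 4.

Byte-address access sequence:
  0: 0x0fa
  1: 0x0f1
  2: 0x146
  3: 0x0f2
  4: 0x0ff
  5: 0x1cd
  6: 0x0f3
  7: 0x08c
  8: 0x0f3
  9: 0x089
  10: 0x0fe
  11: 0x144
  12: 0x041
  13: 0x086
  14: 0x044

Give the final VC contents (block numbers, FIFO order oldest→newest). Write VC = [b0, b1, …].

VC = [8, 28, 20]

#0 0xfa→b15/s3 MISS; vc=[]
#1 0xf1→b15/s3 L1-HIT; vc=[]
#2 0x146→b20/s0 MISS; vc=[]
#3 0xf2→b15/s3 L1-HIT; vc=[]
#4 0xff→b15/s3 L1-HIT; vc=[]
#5 0x1cd→b28/s0 MISS; vc=[20]
#6 0xf3→b15/s3 L1-HIT; vc=[20]
#7 0x8c→b8/s0 MISS; vc=[20,28]
#8 0xf3→b15/s3 L1-HIT; vc=[20,28]
#9 0x89→b8/s0 L1-HIT; vc=[20,28]
#10 0xfe→b15/s3 L1-HIT; vc=[20,28]
#11 0x144→b20/s0 VC-HIT; vc=[8,28]
#12 0x41→b4/s0 MISS; vc=[8,28,20]
#13 0x86→b8/s0 VC-HIT; vc=[4,28,20]
#14 0x44→b4/s0 VC-HIT; vc=[8,28,20]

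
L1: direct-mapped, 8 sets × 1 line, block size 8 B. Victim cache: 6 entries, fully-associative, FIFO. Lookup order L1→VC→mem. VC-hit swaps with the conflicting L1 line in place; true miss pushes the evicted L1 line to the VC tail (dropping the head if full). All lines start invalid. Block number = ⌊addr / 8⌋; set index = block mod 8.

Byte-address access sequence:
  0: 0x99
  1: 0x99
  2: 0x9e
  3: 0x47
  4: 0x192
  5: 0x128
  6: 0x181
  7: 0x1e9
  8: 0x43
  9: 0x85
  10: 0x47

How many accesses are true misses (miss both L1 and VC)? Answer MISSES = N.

MISSES = 7

  [0] addr=0x99 blk=19 s=3: MISS | VC []
  [1] addr=0x99 blk=19 s=3: L1-HIT | VC []
  [2] addr=0x9e blk=19 s=3: L1-HIT | VC []
  [3] addr=0x47 blk=8 s=0: MISS | VC []
  [4] addr=0x192 blk=50 s=2: MISS | VC []
  [5] addr=0x128 blk=37 s=5: MISS | VC []
  [6] addr=0x181 blk=48 s=0: MISS | VC [8]
  [7] addr=0x1e9 blk=61 s=5: MISS | VC [8, 37]
  [8] addr=0x43 blk=8 s=0: VC-HIT | VC [48, 37]
  [9] addr=0x85 blk=16 s=0: MISS | VC [48, 37, 8]
  [10] addr=0x47 blk=8 s=0: VC-HIT | VC [48, 37, 16]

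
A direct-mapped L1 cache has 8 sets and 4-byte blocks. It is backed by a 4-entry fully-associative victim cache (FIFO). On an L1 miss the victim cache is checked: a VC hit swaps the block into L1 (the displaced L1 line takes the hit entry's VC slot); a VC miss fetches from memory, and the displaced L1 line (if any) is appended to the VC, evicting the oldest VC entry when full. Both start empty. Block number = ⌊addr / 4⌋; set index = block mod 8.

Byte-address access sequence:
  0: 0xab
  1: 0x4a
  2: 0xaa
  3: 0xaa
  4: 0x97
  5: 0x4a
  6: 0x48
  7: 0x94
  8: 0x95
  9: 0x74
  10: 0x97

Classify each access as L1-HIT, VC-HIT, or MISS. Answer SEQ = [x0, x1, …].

0: 0xab (blk 42, set 2) → MISS  vc=[]
1: 0x4a (blk 18, set 2) → MISS  vc=[42]
2: 0xaa (blk 42, set 2) → VC-HIT  vc=[18]
3: 0xaa (blk 42, set 2) → L1-HIT  vc=[18]
4: 0x97 (blk 37, set 5) → MISS  vc=[18]
5: 0x4a (blk 18, set 2) → VC-HIT  vc=[42]
6: 0x48 (blk 18, set 2) → L1-HIT  vc=[42]
7: 0x94 (blk 37, set 5) → L1-HIT  vc=[42]
8: 0x95 (blk 37, set 5) → L1-HIT  vc=[42]
9: 0x74 (blk 29, set 5) → MISS  vc=[42, 37]
10: 0x97 (blk 37, set 5) → VC-HIT  vc=[42, 29]

SEQ = [MISS, MISS, VC-HIT, L1-HIT, MISS, VC-HIT, L1-HIT, L1-HIT, L1-HIT, MISS, VC-HIT]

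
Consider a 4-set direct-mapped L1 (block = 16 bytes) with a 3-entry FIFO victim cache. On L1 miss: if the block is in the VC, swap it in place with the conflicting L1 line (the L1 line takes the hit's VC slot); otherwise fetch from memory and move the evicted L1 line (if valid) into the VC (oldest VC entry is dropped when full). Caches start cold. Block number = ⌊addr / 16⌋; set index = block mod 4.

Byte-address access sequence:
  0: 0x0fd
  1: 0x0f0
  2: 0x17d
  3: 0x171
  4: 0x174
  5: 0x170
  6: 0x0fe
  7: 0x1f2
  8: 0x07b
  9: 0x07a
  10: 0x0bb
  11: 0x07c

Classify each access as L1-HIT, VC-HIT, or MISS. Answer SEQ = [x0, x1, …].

0: 0xfd (blk 15, set 3) → MISS  vc=[]
1: 0xf0 (blk 15, set 3) → L1-HIT  vc=[]
2: 0x17d (blk 23, set 3) → MISS  vc=[15]
3: 0x171 (blk 23, set 3) → L1-HIT  vc=[15]
4: 0x174 (blk 23, set 3) → L1-HIT  vc=[15]
5: 0x170 (blk 23, set 3) → L1-HIT  vc=[15]
6: 0xfe (blk 15, set 3) → VC-HIT  vc=[23]
7: 0x1f2 (blk 31, set 3) → MISS  vc=[23, 15]
8: 0x7b (blk 7, set 3) → MISS  vc=[23, 15, 31]
9: 0x7a (blk 7, set 3) → L1-HIT  vc=[23, 15, 31]
10: 0xbb (blk 11, set 3) → MISS  vc=[15, 31, 7]
11: 0x7c (blk 7, set 3) → VC-HIT  vc=[15, 31, 11]

SEQ = [MISS, L1-HIT, MISS, L1-HIT, L1-HIT, L1-HIT, VC-HIT, MISS, MISS, L1-HIT, MISS, VC-HIT]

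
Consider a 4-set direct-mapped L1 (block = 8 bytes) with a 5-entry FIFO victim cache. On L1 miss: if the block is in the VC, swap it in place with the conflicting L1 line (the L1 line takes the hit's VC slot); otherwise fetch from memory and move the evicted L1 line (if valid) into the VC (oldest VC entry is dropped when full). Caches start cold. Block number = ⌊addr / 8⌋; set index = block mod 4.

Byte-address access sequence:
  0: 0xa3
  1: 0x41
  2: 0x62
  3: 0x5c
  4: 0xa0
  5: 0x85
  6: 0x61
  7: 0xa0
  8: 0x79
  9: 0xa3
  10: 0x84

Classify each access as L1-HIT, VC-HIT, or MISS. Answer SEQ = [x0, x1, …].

SEQ = [MISS, MISS, MISS, MISS, VC-HIT, MISS, VC-HIT, VC-HIT, MISS, L1-HIT, VC-HIT]

  [0] addr=0xa3 blk=20 s=0: MISS | VC []
  [1] addr=0x41 blk=8 s=0: MISS | VC [20]
  [2] addr=0x62 blk=12 s=0: MISS | VC [20, 8]
  [3] addr=0x5c blk=11 s=3: MISS | VC [20, 8]
  [4] addr=0xa0 blk=20 s=0: VC-HIT | VC [12, 8]
  [5] addr=0x85 blk=16 s=0: MISS | VC [12, 8, 20]
  [6] addr=0x61 blk=12 s=0: VC-HIT | VC [16, 8, 20]
  [7] addr=0xa0 blk=20 s=0: VC-HIT | VC [16, 8, 12]
  [8] addr=0x79 blk=15 s=3: MISS | VC [16, 8, 12, 11]
  [9] addr=0xa3 blk=20 s=0: L1-HIT | VC [16, 8, 12, 11]
  [10] addr=0x84 blk=16 s=0: VC-HIT | VC [20, 8, 12, 11]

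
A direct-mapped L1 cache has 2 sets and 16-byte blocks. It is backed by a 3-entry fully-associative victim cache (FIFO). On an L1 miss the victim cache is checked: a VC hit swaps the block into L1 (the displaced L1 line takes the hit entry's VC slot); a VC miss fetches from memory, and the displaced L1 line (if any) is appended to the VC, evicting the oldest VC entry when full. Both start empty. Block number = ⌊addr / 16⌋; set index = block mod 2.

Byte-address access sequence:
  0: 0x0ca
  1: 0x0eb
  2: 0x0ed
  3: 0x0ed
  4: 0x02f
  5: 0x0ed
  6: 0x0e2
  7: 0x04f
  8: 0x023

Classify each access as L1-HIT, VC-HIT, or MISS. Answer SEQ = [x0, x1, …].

SEQ = [MISS, MISS, L1-HIT, L1-HIT, MISS, VC-HIT, L1-HIT, MISS, VC-HIT]

  [0] addr=0xca blk=12 s=0: MISS | VC []
  [1] addr=0xeb blk=14 s=0: MISS | VC [12]
  [2] addr=0xed blk=14 s=0: L1-HIT | VC [12]
  [3] addr=0xed blk=14 s=0: L1-HIT | VC [12]
  [4] addr=0x2f blk=2 s=0: MISS | VC [12, 14]
  [5] addr=0xed blk=14 s=0: VC-HIT | VC [12, 2]
  [6] addr=0xe2 blk=14 s=0: L1-HIT | VC [12, 2]
  [7] addr=0x4f blk=4 s=0: MISS | VC [12, 2, 14]
  [8] addr=0x23 blk=2 s=0: VC-HIT | VC [12, 4, 14]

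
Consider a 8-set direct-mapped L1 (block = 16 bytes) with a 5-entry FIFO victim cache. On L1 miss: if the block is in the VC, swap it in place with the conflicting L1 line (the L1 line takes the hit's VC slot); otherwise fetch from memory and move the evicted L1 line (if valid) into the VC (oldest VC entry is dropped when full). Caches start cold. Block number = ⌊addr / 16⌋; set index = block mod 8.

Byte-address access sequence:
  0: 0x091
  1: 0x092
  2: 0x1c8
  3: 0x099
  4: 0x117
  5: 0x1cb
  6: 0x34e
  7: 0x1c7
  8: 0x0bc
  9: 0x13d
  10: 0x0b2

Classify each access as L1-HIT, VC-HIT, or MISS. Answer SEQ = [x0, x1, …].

  [0] addr=0x91 blk=9 s=1: MISS | VC []
  [1] addr=0x92 blk=9 s=1: L1-HIT | VC []
  [2] addr=0x1c8 blk=28 s=4: MISS | VC []
  [3] addr=0x99 blk=9 s=1: L1-HIT | VC []
  [4] addr=0x117 blk=17 s=1: MISS | VC [9]
  [5] addr=0x1cb blk=28 s=4: L1-HIT | VC [9]
  [6] addr=0x34e blk=52 s=4: MISS | VC [9, 28]
  [7] addr=0x1c7 blk=28 s=4: VC-HIT | VC [9, 52]
  [8] addr=0xbc blk=11 s=3: MISS | VC [9, 52]
  [9] addr=0x13d blk=19 s=3: MISS | VC [9, 52, 11]
  [10] addr=0xb2 blk=11 s=3: VC-HIT | VC [9, 52, 19]

SEQ = [MISS, L1-HIT, MISS, L1-HIT, MISS, L1-HIT, MISS, VC-HIT, MISS, MISS, VC-HIT]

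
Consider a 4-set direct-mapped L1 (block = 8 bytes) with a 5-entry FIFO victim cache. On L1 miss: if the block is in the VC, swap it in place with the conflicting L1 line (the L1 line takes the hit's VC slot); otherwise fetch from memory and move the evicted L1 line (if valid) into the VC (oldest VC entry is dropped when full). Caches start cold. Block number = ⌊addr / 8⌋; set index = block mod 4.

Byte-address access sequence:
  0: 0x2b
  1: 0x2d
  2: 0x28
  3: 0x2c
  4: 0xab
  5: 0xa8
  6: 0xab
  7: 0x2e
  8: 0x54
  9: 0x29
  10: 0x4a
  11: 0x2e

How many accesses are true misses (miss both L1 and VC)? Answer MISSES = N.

  [0] addr=0x2b blk=5 s=1: MISS | VC []
  [1] addr=0x2d blk=5 s=1: L1-HIT | VC []
  [2] addr=0x28 blk=5 s=1: L1-HIT | VC []
  [3] addr=0x2c blk=5 s=1: L1-HIT | VC []
  [4] addr=0xab blk=21 s=1: MISS | VC [5]
  [5] addr=0xa8 blk=21 s=1: L1-HIT | VC [5]
  [6] addr=0xab blk=21 s=1: L1-HIT | VC [5]
  [7] addr=0x2e blk=5 s=1: VC-HIT | VC [21]
  [8] addr=0x54 blk=10 s=2: MISS | VC [21]
  [9] addr=0x29 blk=5 s=1: L1-HIT | VC [21]
  [10] addr=0x4a blk=9 s=1: MISS | VC [21, 5]
  [11] addr=0x2e blk=5 s=1: VC-HIT | VC [21, 9]

MISSES = 4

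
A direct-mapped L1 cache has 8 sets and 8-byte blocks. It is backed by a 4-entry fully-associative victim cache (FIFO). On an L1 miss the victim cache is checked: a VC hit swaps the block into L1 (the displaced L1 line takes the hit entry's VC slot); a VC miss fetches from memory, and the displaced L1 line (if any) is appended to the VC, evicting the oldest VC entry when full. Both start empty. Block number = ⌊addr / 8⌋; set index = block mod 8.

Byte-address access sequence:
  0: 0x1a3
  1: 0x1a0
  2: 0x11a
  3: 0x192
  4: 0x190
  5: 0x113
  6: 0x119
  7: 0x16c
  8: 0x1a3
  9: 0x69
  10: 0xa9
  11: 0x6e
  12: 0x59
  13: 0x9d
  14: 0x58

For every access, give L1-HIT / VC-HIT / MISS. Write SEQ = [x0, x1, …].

SEQ = [MISS, L1-HIT, MISS, MISS, L1-HIT, MISS, L1-HIT, MISS, L1-HIT, MISS, MISS, VC-HIT, MISS, MISS, VC-HIT]

0: 0x1a3 (blk 52, set 4) → MISS  vc=[]
1: 0x1a0 (blk 52, set 4) → L1-HIT  vc=[]
2: 0x11a (blk 35, set 3) → MISS  vc=[]
3: 0x192 (blk 50, set 2) → MISS  vc=[]
4: 0x190 (blk 50, set 2) → L1-HIT  vc=[]
5: 0x113 (blk 34, set 2) → MISS  vc=[50]
6: 0x119 (blk 35, set 3) → L1-HIT  vc=[50]
7: 0x16c (blk 45, set 5) → MISS  vc=[50]
8: 0x1a3 (blk 52, set 4) → L1-HIT  vc=[50]
9: 0x69 (blk 13, set 5) → MISS  vc=[50, 45]
10: 0xa9 (blk 21, set 5) → MISS  vc=[50, 45, 13]
11: 0x6e (blk 13, set 5) → VC-HIT  vc=[50, 45, 21]
12: 0x59 (blk 11, set 3) → MISS  vc=[50, 45, 21, 35]
13: 0x9d (blk 19, set 3) → MISS  vc=[45, 21, 35, 11]
14: 0x58 (blk 11, set 3) → VC-HIT  vc=[45, 21, 35, 19]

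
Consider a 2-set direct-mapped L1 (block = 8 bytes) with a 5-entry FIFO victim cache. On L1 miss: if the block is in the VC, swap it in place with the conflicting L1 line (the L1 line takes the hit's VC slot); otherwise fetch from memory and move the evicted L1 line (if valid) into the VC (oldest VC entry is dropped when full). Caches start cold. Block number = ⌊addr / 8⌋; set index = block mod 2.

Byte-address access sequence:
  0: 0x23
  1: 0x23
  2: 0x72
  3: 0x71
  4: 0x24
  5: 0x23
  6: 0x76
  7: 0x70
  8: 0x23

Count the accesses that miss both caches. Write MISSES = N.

MISSES = 2

  [0] addr=0x23 blk=4 s=0: MISS | VC []
  [1] addr=0x23 blk=4 s=0: L1-HIT | VC []
  [2] addr=0x72 blk=14 s=0: MISS | VC [4]
  [3] addr=0x71 blk=14 s=0: L1-HIT | VC [4]
  [4] addr=0x24 blk=4 s=0: VC-HIT | VC [14]
  [5] addr=0x23 blk=4 s=0: L1-HIT | VC [14]
  [6] addr=0x76 blk=14 s=0: VC-HIT | VC [4]
  [7] addr=0x70 blk=14 s=0: L1-HIT | VC [4]
  [8] addr=0x23 blk=4 s=0: VC-HIT | VC [14]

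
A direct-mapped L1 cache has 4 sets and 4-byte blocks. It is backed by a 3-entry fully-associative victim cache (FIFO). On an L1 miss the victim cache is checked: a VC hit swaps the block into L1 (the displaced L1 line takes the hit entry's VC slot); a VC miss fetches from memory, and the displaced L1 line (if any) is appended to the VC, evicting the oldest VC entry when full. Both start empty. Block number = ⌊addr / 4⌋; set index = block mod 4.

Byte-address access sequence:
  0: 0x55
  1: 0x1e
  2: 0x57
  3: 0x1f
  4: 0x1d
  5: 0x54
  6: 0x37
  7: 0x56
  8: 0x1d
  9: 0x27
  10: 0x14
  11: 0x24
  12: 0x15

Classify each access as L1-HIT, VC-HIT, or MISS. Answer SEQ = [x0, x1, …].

  [0] addr=0x55 blk=21 s=1: MISS | VC []
  [1] addr=0x1e blk=7 s=3: MISS | VC []
  [2] addr=0x57 blk=21 s=1: L1-HIT | VC []
  [3] addr=0x1f blk=7 s=3: L1-HIT | VC []
  [4] addr=0x1d blk=7 s=3: L1-HIT | VC []
  [5] addr=0x54 blk=21 s=1: L1-HIT | VC []
  [6] addr=0x37 blk=13 s=1: MISS | VC [21]
  [7] addr=0x56 blk=21 s=1: VC-HIT | VC [13]
  [8] addr=0x1d blk=7 s=3: L1-HIT | VC [13]
  [9] addr=0x27 blk=9 s=1: MISS | VC [13, 21]
  [10] addr=0x14 blk=5 s=1: MISS | VC [13, 21, 9]
  [11] addr=0x24 blk=9 s=1: VC-HIT | VC [13, 21, 5]
  [12] addr=0x15 blk=5 s=1: VC-HIT | VC [13, 21, 9]

SEQ = [MISS, MISS, L1-HIT, L1-HIT, L1-HIT, L1-HIT, MISS, VC-HIT, L1-HIT, MISS, MISS, VC-HIT, VC-HIT]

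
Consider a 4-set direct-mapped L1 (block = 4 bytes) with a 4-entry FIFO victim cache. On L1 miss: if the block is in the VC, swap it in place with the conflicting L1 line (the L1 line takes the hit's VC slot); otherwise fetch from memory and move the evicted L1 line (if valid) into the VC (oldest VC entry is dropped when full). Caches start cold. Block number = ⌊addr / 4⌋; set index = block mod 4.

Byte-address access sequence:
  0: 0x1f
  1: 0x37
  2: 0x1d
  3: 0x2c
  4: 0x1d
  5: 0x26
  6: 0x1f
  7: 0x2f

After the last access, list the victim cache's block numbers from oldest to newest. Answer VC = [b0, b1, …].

  [0] addr=0x1f blk=7 s=3: MISS | VC []
  [1] addr=0x37 blk=13 s=1: MISS | VC []
  [2] addr=0x1d blk=7 s=3: L1-HIT | VC []
  [3] addr=0x2c blk=11 s=3: MISS | VC [7]
  [4] addr=0x1d blk=7 s=3: VC-HIT | VC [11]
  [5] addr=0x26 blk=9 s=1: MISS | VC [11, 13]
  [6] addr=0x1f blk=7 s=3: L1-HIT | VC [11, 13]
  [7] addr=0x2f blk=11 s=3: VC-HIT | VC [7, 13]

VC = [7, 13]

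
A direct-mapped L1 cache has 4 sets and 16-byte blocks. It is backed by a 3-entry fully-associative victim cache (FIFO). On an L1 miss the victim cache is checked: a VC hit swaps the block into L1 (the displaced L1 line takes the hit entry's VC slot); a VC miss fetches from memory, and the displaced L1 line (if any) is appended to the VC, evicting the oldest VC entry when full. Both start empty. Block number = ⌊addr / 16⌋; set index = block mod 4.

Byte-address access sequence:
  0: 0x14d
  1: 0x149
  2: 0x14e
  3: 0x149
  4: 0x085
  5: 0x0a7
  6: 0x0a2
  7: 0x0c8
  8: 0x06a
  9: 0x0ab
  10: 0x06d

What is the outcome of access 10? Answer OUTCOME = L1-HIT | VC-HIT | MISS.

  [0] addr=0x14d blk=20 s=0: MISS | VC []
  [1] addr=0x149 blk=20 s=0: L1-HIT | VC []
  [2] addr=0x14e blk=20 s=0: L1-HIT | VC []
  [3] addr=0x149 blk=20 s=0: L1-HIT | VC []
  [4] addr=0x85 blk=8 s=0: MISS | VC [20]
  [5] addr=0xa7 blk=10 s=2: MISS | VC [20]
  [6] addr=0xa2 blk=10 s=2: L1-HIT | VC [20]
  [7] addr=0xc8 blk=12 s=0: MISS | VC [20, 8]
  [8] addr=0x6a blk=6 s=2: MISS | VC [20, 8, 10]
  [9] addr=0xab blk=10 s=2: VC-HIT | VC [20, 8, 6]
  [10] addr=0x6d blk=6 s=2: VC-HIT | VC [20, 8, 10]

OUTCOME = VC-HIT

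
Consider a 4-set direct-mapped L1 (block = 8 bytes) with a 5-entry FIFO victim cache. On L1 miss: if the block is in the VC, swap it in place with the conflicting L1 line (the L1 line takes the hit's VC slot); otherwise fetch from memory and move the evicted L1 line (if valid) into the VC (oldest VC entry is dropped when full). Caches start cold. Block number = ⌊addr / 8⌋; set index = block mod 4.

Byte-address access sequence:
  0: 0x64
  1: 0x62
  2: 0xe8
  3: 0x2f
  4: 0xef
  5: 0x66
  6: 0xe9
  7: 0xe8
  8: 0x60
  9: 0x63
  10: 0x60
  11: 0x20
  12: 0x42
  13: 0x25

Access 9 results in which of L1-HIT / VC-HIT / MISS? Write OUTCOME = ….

  [0] addr=0x64 blk=12 s=0: MISS | VC []
  [1] addr=0x62 blk=12 s=0: L1-HIT | VC []
  [2] addr=0xe8 blk=29 s=1: MISS | VC []
  [3] addr=0x2f blk=5 s=1: MISS | VC [29]
  [4] addr=0xef blk=29 s=1: VC-HIT | VC [5]
  [5] addr=0x66 blk=12 s=0: L1-HIT | VC [5]
  [6] addr=0xe9 blk=29 s=1: L1-HIT | VC [5]
  [7] addr=0xe8 blk=29 s=1: L1-HIT | VC [5]
  [8] addr=0x60 blk=12 s=0: L1-HIT | VC [5]
  [9] addr=0x63 blk=12 s=0: L1-HIT | VC [5]
  [10] addr=0x60 blk=12 s=0: L1-HIT | VC [5]
  [11] addr=0x20 blk=4 s=0: MISS | VC [5, 12]
  [12] addr=0x42 blk=8 s=0: MISS | VC [5, 12, 4]
  [13] addr=0x25 blk=4 s=0: VC-HIT | VC [5, 12, 8]

OUTCOME = L1-HIT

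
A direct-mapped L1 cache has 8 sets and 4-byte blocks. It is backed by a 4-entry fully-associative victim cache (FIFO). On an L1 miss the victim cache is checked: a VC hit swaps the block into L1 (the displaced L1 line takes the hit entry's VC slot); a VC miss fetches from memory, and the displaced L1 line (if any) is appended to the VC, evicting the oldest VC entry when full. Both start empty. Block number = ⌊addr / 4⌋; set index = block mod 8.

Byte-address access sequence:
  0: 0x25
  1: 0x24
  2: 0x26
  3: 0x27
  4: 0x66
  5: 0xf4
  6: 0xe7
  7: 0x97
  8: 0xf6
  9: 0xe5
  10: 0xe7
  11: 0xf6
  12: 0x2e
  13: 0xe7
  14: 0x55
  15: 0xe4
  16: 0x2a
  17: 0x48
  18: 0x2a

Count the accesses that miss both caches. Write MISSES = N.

MISSES = 9

  [0] addr=0x25 blk=9 s=1: MISS | VC []
  [1] addr=0x24 blk=9 s=1: L1-HIT | VC []
  [2] addr=0x26 blk=9 s=1: L1-HIT | VC []
  [3] addr=0x27 blk=9 s=1: L1-HIT | VC []
  [4] addr=0x66 blk=25 s=1: MISS | VC [9]
  [5] addr=0xf4 blk=61 s=5: MISS | VC [9]
  [6] addr=0xe7 blk=57 s=1: MISS | VC [9, 25]
  [7] addr=0x97 blk=37 s=5: MISS | VC [9, 25, 61]
  [8] addr=0xf6 blk=61 s=5: VC-HIT | VC [9, 25, 37]
  [9] addr=0xe5 blk=57 s=1: L1-HIT | VC [9, 25, 37]
  [10] addr=0xe7 blk=57 s=1: L1-HIT | VC [9, 25, 37]
  [11] addr=0xf6 blk=61 s=5: L1-HIT | VC [9, 25, 37]
  [12] addr=0x2e blk=11 s=3: MISS | VC [9, 25, 37]
  [13] addr=0xe7 blk=57 s=1: L1-HIT | VC [9, 25, 37]
  [14] addr=0x55 blk=21 s=5: MISS | VC [9, 25, 37, 61]
  [15] addr=0xe4 blk=57 s=1: L1-HIT | VC [9, 25, 37, 61]
  [16] addr=0x2a blk=10 s=2: MISS | VC [9, 25, 37, 61]
  [17] addr=0x48 blk=18 s=2: MISS | VC [25, 37, 61, 10]
  [18] addr=0x2a blk=10 s=2: VC-HIT | VC [25, 37, 61, 18]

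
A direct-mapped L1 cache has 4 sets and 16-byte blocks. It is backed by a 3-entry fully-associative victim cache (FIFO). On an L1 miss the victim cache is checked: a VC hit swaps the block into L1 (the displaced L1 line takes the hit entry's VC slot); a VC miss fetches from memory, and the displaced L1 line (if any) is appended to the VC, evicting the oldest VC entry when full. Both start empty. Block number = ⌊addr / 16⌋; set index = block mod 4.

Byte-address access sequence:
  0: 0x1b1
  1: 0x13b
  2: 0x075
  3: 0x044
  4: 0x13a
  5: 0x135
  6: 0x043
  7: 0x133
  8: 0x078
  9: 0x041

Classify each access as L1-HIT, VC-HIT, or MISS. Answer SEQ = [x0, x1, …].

SEQ = [MISS, MISS, MISS, MISS, VC-HIT, L1-HIT, L1-HIT, L1-HIT, VC-HIT, L1-HIT]

  [0] addr=0x1b1 blk=27 s=3: MISS | VC []
  [1] addr=0x13b blk=19 s=3: MISS | VC [27]
  [2] addr=0x75 blk=7 s=3: MISS | VC [27, 19]
  [3] addr=0x44 blk=4 s=0: MISS | VC [27, 19]
  [4] addr=0x13a blk=19 s=3: VC-HIT | VC [27, 7]
  [5] addr=0x135 blk=19 s=3: L1-HIT | VC [27, 7]
  [6] addr=0x43 blk=4 s=0: L1-HIT | VC [27, 7]
  [7] addr=0x133 blk=19 s=3: L1-HIT | VC [27, 7]
  [8] addr=0x78 blk=7 s=3: VC-HIT | VC [27, 19]
  [9] addr=0x41 blk=4 s=0: L1-HIT | VC [27, 19]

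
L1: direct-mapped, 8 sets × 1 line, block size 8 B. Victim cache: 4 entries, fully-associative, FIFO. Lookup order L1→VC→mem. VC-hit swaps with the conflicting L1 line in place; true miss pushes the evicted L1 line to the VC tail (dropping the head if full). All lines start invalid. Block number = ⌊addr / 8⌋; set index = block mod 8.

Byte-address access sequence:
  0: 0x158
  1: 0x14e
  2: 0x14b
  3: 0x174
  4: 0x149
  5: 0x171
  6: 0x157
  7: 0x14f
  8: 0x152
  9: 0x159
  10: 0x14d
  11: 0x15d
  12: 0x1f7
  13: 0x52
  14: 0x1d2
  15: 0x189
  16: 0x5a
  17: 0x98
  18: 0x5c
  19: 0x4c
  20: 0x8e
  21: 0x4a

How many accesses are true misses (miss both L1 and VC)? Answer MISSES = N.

MISSES = 12

#0 0x158→b43/s3 MISS; vc=[]
#1 0x14e→b41/s1 MISS; vc=[]
#2 0x14b→b41/s1 L1-HIT; vc=[]
#3 0x174→b46/s6 MISS; vc=[]
#4 0x149→b41/s1 L1-HIT; vc=[]
#5 0x171→b46/s6 L1-HIT; vc=[]
#6 0x157→b42/s2 MISS; vc=[]
#7 0x14f→b41/s1 L1-HIT; vc=[]
#8 0x152→b42/s2 L1-HIT; vc=[]
#9 0x159→b43/s3 L1-HIT; vc=[]
#10 0x14d→b41/s1 L1-HIT; vc=[]
#11 0x15d→b43/s3 L1-HIT; vc=[]
#12 0x1f7→b62/s6 MISS; vc=[46]
#13 0x52→b10/s2 MISS; vc=[46,42]
#14 0x1d2→b58/s2 MISS; vc=[46,42,10]
#15 0x189→b49/s1 MISS; vc=[46,42,10,41]
#16 0x5a→b11/s3 MISS; vc=[42,10,41,43]
#17 0x98→b19/s3 MISS; vc=[10,41,43,11]
#18 0x5c→b11/s3 VC-HIT; vc=[10,41,43,19]
#19 0x4c→b9/s1 MISS; vc=[41,43,19,49]
#20 0x8e→b17/s1 MISS; vc=[43,19,49,9]
#21 0x4a→b9/s1 VC-HIT; vc=[43,19,49,17]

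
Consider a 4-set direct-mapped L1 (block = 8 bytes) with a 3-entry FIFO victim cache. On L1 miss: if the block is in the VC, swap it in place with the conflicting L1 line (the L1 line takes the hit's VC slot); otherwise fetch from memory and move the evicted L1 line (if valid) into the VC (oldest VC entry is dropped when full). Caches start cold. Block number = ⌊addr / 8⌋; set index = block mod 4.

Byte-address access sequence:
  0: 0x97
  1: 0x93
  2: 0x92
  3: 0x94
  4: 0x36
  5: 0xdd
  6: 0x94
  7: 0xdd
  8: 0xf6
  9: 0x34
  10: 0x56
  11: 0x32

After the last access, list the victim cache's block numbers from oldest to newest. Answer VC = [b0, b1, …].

VC = [30, 18, 10]

0: 0x97 (blk 18, set 2) → MISS  vc=[]
1: 0x93 (blk 18, set 2) → L1-HIT  vc=[]
2: 0x92 (blk 18, set 2) → L1-HIT  vc=[]
3: 0x94 (blk 18, set 2) → L1-HIT  vc=[]
4: 0x36 (blk 6, set 2) → MISS  vc=[18]
5: 0xdd (blk 27, set 3) → MISS  vc=[18]
6: 0x94 (blk 18, set 2) → VC-HIT  vc=[6]
7: 0xdd (blk 27, set 3) → L1-HIT  vc=[6]
8: 0xf6 (blk 30, set 2) → MISS  vc=[6, 18]
9: 0x34 (blk 6, set 2) → VC-HIT  vc=[30, 18]
10: 0x56 (blk 10, set 2) → MISS  vc=[30, 18, 6]
11: 0x32 (blk 6, set 2) → VC-HIT  vc=[30, 18, 10]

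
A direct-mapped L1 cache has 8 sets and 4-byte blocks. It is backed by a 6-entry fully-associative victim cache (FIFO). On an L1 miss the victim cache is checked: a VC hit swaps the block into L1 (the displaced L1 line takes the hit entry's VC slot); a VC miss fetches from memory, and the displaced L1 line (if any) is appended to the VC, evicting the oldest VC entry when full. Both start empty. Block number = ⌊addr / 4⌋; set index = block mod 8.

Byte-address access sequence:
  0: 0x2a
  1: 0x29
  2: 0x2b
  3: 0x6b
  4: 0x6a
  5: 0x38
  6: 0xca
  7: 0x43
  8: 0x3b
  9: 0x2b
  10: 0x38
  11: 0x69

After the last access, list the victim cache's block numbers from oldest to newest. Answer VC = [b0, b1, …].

  [0] addr=0x2a blk=10 s=2: MISS | VC []
  [1] addr=0x29 blk=10 s=2: L1-HIT | VC []
  [2] addr=0x2b blk=10 s=2: L1-HIT | VC []
  [3] addr=0x6b blk=26 s=2: MISS | VC [10]
  [4] addr=0x6a blk=26 s=2: L1-HIT | VC [10]
  [5] addr=0x38 blk=14 s=6: MISS | VC [10]
  [6] addr=0xca blk=50 s=2: MISS | VC [10, 26]
  [7] addr=0x43 blk=16 s=0: MISS | VC [10, 26]
  [8] addr=0x3b blk=14 s=6: L1-HIT | VC [10, 26]
  [9] addr=0x2b blk=10 s=2: VC-HIT | VC [50, 26]
  [10] addr=0x38 blk=14 s=6: L1-HIT | VC [50, 26]
  [11] addr=0x69 blk=26 s=2: VC-HIT | VC [50, 10]

VC = [50, 10]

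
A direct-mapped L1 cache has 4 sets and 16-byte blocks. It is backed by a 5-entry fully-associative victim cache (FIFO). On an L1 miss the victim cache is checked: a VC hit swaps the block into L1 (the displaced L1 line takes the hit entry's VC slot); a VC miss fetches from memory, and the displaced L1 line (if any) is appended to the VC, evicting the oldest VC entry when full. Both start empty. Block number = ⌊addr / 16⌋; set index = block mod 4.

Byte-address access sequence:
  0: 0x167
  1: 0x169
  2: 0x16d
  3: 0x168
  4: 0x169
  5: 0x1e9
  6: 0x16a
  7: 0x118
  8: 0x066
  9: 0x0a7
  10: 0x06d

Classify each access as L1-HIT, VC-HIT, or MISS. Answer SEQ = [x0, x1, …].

  [0] addr=0x167 blk=22 s=2: MISS | VC []
  [1] addr=0x169 blk=22 s=2: L1-HIT | VC []
  [2] addr=0x16d blk=22 s=2: L1-HIT | VC []
  [3] addr=0x168 blk=22 s=2: L1-HIT | VC []
  [4] addr=0x169 blk=22 s=2: L1-HIT | VC []
  [5] addr=0x1e9 blk=30 s=2: MISS | VC [22]
  [6] addr=0x16a blk=22 s=2: VC-HIT | VC [30]
  [7] addr=0x118 blk=17 s=1: MISS | VC [30]
  [8] addr=0x66 blk=6 s=2: MISS | VC [30, 22]
  [9] addr=0xa7 blk=10 s=2: MISS | VC [30, 22, 6]
  [10] addr=0x6d blk=6 s=2: VC-HIT | VC [30, 22, 10]

SEQ = [MISS, L1-HIT, L1-HIT, L1-HIT, L1-HIT, MISS, VC-HIT, MISS, MISS, MISS, VC-HIT]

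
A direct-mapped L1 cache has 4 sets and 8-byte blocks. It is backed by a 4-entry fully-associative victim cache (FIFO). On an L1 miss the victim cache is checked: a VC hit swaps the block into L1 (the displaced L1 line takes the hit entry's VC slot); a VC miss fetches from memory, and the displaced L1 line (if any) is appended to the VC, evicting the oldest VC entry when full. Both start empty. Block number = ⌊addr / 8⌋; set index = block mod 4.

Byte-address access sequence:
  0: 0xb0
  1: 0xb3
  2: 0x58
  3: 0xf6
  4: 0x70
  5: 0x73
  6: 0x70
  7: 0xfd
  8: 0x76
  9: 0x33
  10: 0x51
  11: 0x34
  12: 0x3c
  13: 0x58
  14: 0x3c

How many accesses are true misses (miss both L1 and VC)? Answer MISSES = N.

0: 0xb0 (blk 22, set 2) → MISS  vc=[]
1: 0xb3 (blk 22, set 2) → L1-HIT  vc=[]
2: 0x58 (blk 11, set 3) → MISS  vc=[]
3: 0xf6 (blk 30, set 2) → MISS  vc=[22]
4: 0x70 (blk 14, set 2) → MISS  vc=[22, 30]
5: 0x73 (blk 14, set 2) → L1-HIT  vc=[22, 30]
6: 0x70 (blk 14, set 2) → L1-HIT  vc=[22, 30]
7: 0xfd (blk 31, set 3) → MISS  vc=[22, 30, 11]
8: 0x76 (blk 14, set 2) → L1-HIT  vc=[22, 30, 11]
9: 0x33 (blk 6, set 2) → MISS  vc=[22, 30, 11, 14]
10: 0x51 (blk 10, set 2) → MISS  vc=[30, 11, 14, 6]
11: 0x34 (blk 6, set 2) → VC-HIT  vc=[30, 11, 14, 10]
12: 0x3c (blk 7, set 3) → MISS  vc=[11, 14, 10, 31]
13: 0x58 (blk 11, set 3) → VC-HIT  vc=[7, 14, 10, 31]
14: 0x3c (blk 7, set 3) → VC-HIT  vc=[11, 14, 10, 31]

MISSES = 8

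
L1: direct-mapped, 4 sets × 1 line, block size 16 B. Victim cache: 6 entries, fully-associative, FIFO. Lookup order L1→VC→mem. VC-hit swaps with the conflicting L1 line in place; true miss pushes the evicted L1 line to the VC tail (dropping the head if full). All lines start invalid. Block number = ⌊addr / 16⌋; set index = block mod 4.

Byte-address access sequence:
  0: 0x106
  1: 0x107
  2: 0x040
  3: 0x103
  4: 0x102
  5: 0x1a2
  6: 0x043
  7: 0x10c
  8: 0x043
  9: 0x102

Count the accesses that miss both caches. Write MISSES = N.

0: 0x106 (blk 16, set 0) → MISS  vc=[]
1: 0x107 (blk 16, set 0) → L1-HIT  vc=[]
2: 0x40 (blk 4, set 0) → MISS  vc=[16]
3: 0x103 (blk 16, set 0) → VC-HIT  vc=[4]
4: 0x102 (blk 16, set 0) → L1-HIT  vc=[4]
5: 0x1a2 (blk 26, set 2) → MISS  vc=[4]
6: 0x43 (blk 4, set 0) → VC-HIT  vc=[16]
7: 0x10c (blk 16, set 0) → VC-HIT  vc=[4]
8: 0x43 (blk 4, set 0) → VC-HIT  vc=[16]
9: 0x102 (blk 16, set 0) → VC-HIT  vc=[4]

MISSES = 3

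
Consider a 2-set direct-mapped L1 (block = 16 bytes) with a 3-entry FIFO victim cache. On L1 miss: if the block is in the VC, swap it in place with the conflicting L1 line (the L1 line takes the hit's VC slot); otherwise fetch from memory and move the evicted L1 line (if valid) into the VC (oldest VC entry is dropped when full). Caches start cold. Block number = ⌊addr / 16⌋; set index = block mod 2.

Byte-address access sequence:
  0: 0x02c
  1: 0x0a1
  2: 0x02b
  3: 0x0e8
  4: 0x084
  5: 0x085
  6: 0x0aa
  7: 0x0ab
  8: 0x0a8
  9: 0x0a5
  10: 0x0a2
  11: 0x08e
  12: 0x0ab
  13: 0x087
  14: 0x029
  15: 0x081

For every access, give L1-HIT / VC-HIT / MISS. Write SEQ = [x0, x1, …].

  [0] addr=0x2c blk=2 s=0: MISS | VC []
  [1] addr=0xa1 blk=10 s=0: MISS | VC [2]
  [2] addr=0x2b blk=2 s=0: VC-HIT | VC [10]
  [3] addr=0xe8 blk=14 s=0: MISS | VC [10, 2]
  [4] addr=0x84 blk=8 s=0: MISS | VC [10, 2, 14]
  [5] addr=0x85 blk=8 s=0: L1-HIT | VC [10, 2, 14]
  [6] addr=0xaa blk=10 s=0: VC-HIT | VC [8, 2, 14]
  [7] addr=0xab blk=10 s=0: L1-HIT | VC [8, 2, 14]
  [8] addr=0xa8 blk=10 s=0: L1-HIT | VC [8, 2, 14]
  [9] addr=0xa5 blk=10 s=0: L1-HIT | VC [8, 2, 14]
  [10] addr=0xa2 blk=10 s=0: L1-HIT | VC [8, 2, 14]
  [11] addr=0x8e blk=8 s=0: VC-HIT | VC [10, 2, 14]
  [12] addr=0xab blk=10 s=0: VC-HIT | VC [8, 2, 14]
  [13] addr=0x87 blk=8 s=0: VC-HIT | VC [10, 2, 14]
  [14] addr=0x29 blk=2 s=0: VC-HIT | VC [10, 8, 14]
  [15] addr=0x81 blk=8 s=0: VC-HIT | VC [10, 2, 14]

SEQ = [MISS, MISS, VC-HIT, MISS, MISS, L1-HIT, VC-HIT, L1-HIT, L1-HIT, L1-HIT, L1-HIT, VC-HIT, VC-HIT, VC-HIT, VC-HIT, VC-HIT]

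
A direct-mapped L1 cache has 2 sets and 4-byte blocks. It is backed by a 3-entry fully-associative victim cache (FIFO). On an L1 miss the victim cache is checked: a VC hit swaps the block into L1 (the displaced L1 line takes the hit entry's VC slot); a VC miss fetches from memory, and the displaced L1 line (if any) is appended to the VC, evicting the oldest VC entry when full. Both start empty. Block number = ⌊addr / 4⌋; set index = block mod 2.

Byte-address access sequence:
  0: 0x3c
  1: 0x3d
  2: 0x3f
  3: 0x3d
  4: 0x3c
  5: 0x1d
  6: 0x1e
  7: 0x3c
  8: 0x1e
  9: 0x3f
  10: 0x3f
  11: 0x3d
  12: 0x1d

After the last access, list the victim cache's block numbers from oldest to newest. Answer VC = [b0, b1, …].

VC = [15]

#0 0x3c→b15/s1 MISS; vc=[]
#1 0x3d→b15/s1 L1-HIT; vc=[]
#2 0x3f→b15/s1 L1-HIT; vc=[]
#3 0x3d→b15/s1 L1-HIT; vc=[]
#4 0x3c→b15/s1 L1-HIT; vc=[]
#5 0x1d→b7/s1 MISS; vc=[15]
#6 0x1e→b7/s1 L1-HIT; vc=[15]
#7 0x3c→b15/s1 VC-HIT; vc=[7]
#8 0x1e→b7/s1 VC-HIT; vc=[15]
#9 0x3f→b15/s1 VC-HIT; vc=[7]
#10 0x3f→b15/s1 L1-HIT; vc=[7]
#11 0x3d→b15/s1 L1-HIT; vc=[7]
#12 0x1d→b7/s1 VC-HIT; vc=[15]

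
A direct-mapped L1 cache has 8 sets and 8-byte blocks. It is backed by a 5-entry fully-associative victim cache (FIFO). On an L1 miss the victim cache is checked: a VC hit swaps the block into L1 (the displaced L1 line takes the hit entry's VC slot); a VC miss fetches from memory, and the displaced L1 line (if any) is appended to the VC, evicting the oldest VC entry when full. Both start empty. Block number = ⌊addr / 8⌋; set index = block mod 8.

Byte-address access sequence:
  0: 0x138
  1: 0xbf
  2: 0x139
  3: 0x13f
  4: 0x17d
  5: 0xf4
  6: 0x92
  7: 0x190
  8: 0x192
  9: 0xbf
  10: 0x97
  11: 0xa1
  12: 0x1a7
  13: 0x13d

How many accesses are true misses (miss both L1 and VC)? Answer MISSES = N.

  [0] addr=0x138 blk=39 s=7: MISS | VC []
  [1] addr=0xbf blk=23 s=7: MISS | VC [39]
  [2] addr=0x139 blk=39 s=7: VC-HIT | VC [23]
  [3] addr=0x13f blk=39 s=7: L1-HIT | VC [23]
  [4] addr=0x17d blk=47 s=7: MISS | VC [23, 39]
  [5] addr=0xf4 blk=30 s=6: MISS | VC [23, 39]
  [6] addr=0x92 blk=18 s=2: MISS | VC [23, 39]
  [7] addr=0x190 blk=50 s=2: MISS | VC [23, 39, 18]
  [8] addr=0x192 blk=50 s=2: L1-HIT | VC [23, 39, 18]
  [9] addr=0xbf blk=23 s=7: VC-HIT | VC [47, 39, 18]
  [10] addr=0x97 blk=18 s=2: VC-HIT | VC [47, 39, 50]
  [11] addr=0xa1 blk=20 s=4: MISS | VC [47, 39, 50]
  [12] addr=0x1a7 blk=52 s=4: MISS | VC [47, 39, 50, 20]
  [13] addr=0x13d blk=39 s=7: VC-HIT | VC [47, 23, 50, 20]

MISSES = 8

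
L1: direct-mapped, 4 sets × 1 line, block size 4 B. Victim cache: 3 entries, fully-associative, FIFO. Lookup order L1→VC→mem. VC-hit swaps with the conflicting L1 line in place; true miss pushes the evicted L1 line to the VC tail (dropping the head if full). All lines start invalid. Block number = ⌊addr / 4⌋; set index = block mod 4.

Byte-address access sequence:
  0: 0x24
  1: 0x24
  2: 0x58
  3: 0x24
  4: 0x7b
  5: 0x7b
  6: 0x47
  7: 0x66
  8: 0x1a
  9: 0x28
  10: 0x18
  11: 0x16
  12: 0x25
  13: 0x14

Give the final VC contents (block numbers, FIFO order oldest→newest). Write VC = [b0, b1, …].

VC = [10, 25, 9]

0: 0x24 (blk 9, set 1) → MISS  vc=[]
1: 0x24 (blk 9, set 1) → L1-HIT  vc=[]
2: 0x58 (blk 22, set 2) → MISS  vc=[]
3: 0x24 (blk 9, set 1) → L1-HIT  vc=[]
4: 0x7b (blk 30, set 2) → MISS  vc=[22]
5: 0x7b (blk 30, set 2) → L1-HIT  vc=[22]
6: 0x47 (blk 17, set 1) → MISS  vc=[22, 9]
7: 0x66 (blk 25, set 1) → MISS  vc=[22, 9, 17]
8: 0x1a (blk 6, set 2) → MISS  vc=[9, 17, 30]
9: 0x28 (blk 10, set 2) → MISS  vc=[17, 30, 6]
10: 0x18 (blk 6, set 2) → VC-HIT  vc=[17, 30, 10]
11: 0x16 (blk 5, set 1) → MISS  vc=[30, 10, 25]
12: 0x25 (blk 9, set 1) → MISS  vc=[10, 25, 5]
13: 0x14 (blk 5, set 1) → VC-HIT  vc=[10, 25, 9]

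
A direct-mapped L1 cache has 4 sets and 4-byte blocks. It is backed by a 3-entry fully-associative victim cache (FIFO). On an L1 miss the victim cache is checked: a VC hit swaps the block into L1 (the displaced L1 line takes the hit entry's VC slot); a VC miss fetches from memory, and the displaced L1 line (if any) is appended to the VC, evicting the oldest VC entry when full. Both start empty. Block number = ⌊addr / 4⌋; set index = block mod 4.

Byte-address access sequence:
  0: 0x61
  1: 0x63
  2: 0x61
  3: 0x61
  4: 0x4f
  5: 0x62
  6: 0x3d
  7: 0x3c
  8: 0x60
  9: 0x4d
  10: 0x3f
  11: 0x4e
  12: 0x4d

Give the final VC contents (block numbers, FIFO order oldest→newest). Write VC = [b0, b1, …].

0: 0x61 (blk 24, set 0) → MISS  vc=[]
1: 0x63 (blk 24, set 0) → L1-HIT  vc=[]
2: 0x61 (blk 24, set 0) → L1-HIT  vc=[]
3: 0x61 (blk 24, set 0) → L1-HIT  vc=[]
4: 0x4f (blk 19, set 3) → MISS  vc=[]
5: 0x62 (blk 24, set 0) → L1-HIT  vc=[]
6: 0x3d (blk 15, set 3) → MISS  vc=[19]
7: 0x3c (blk 15, set 3) → L1-HIT  vc=[19]
8: 0x60 (blk 24, set 0) → L1-HIT  vc=[19]
9: 0x4d (blk 19, set 3) → VC-HIT  vc=[15]
10: 0x3f (blk 15, set 3) → VC-HIT  vc=[19]
11: 0x4e (blk 19, set 3) → VC-HIT  vc=[15]
12: 0x4d (blk 19, set 3) → L1-HIT  vc=[15]

VC = [15]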